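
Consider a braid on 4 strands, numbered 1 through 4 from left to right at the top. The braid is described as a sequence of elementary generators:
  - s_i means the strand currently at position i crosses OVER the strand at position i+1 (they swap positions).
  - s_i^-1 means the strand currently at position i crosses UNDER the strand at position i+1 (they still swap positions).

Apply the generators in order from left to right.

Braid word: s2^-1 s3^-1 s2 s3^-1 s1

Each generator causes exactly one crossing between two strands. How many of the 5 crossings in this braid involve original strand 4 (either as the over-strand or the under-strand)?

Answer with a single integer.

Gen 1: crossing 2x3. Involves strand 4? no. Count so far: 0
Gen 2: crossing 2x4. Involves strand 4? yes. Count so far: 1
Gen 3: crossing 3x4. Involves strand 4? yes. Count so far: 2
Gen 4: crossing 3x2. Involves strand 4? no. Count so far: 2
Gen 5: crossing 1x4. Involves strand 4? yes. Count so far: 3

Answer: 3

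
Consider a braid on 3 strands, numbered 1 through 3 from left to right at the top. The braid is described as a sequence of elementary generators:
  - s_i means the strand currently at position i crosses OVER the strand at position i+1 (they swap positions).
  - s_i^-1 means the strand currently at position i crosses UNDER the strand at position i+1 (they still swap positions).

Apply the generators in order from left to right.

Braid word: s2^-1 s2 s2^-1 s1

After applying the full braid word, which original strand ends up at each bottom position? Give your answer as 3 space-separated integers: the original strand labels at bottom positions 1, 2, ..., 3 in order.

Answer: 3 1 2

Derivation:
Gen 1 (s2^-1): strand 2 crosses under strand 3. Perm now: [1 3 2]
Gen 2 (s2): strand 3 crosses over strand 2. Perm now: [1 2 3]
Gen 3 (s2^-1): strand 2 crosses under strand 3. Perm now: [1 3 2]
Gen 4 (s1): strand 1 crosses over strand 3. Perm now: [3 1 2]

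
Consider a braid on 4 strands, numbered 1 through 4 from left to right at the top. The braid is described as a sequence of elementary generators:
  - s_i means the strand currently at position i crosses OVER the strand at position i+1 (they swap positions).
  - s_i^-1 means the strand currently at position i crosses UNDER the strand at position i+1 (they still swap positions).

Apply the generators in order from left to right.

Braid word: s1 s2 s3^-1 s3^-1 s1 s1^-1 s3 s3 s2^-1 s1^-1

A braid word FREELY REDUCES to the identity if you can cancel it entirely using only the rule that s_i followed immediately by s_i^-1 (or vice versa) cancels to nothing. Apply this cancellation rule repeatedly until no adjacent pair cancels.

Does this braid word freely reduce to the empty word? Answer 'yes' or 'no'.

Answer: yes

Derivation:
Gen 1 (s1): push. Stack: [s1]
Gen 2 (s2): push. Stack: [s1 s2]
Gen 3 (s3^-1): push. Stack: [s1 s2 s3^-1]
Gen 4 (s3^-1): push. Stack: [s1 s2 s3^-1 s3^-1]
Gen 5 (s1): push. Stack: [s1 s2 s3^-1 s3^-1 s1]
Gen 6 (s1^-1): cancels prior s1. Stack: [s1 s2 s3^-1 s3^-1]
Gen 7 (s3): cancels prior s3^-1. Stack: [s1 s2 s3^-1]
Gen 8 (s3): cancels prior s3^-1. Stack: [s1 s2]
Gen 9 (s2^-1): cancels prior s2. Stack: [s1]
Gen 10 (s1^-1): cancels prior s1. Stack: []
Reduced word: (empty)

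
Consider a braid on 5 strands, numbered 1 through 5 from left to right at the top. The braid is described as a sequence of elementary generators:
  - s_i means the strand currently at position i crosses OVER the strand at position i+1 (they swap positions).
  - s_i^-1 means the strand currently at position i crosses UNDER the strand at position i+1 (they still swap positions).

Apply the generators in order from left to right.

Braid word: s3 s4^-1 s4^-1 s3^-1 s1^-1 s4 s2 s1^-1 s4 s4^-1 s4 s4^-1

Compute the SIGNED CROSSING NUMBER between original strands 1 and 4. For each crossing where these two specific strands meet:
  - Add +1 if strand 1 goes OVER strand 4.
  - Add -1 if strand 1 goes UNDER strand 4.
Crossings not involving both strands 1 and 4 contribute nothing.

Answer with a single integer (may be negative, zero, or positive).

Answer: 0

Derivation:
Gen 1: crossing 3x4. Both 1&4? no. Sum: 0
Gen 2: crossing 3x5. Both 1&4? no. Sum: 0
Gen 3: crossing 5x3. Both 1&4? no. Sum: 0
Gen 4: crossing 4x3. Both 1&4? no. Sum: 0
Gen 5: crossing 1x2. Both 1&4? no. Sum: 0
Gen 6: crossing 4x5. Both 1&4? no. Sum: 0
Gen 7: crossing 1x3. Both 1&4? no. Sum: 0
Gen 8: crossing 2x3. Both 1&4? no. Sum: 0
Gen 9: crossing 5x4. Both 1&4? no. Sum: 0
Gen 10: crossing 4x5. Both 1&4? no. Sum: 0
Gen 11: crossing 5x4. Both 1&4? no. Sum: 0
Gen 12: crossing 4x5. Both 1&4? no. Sum: 0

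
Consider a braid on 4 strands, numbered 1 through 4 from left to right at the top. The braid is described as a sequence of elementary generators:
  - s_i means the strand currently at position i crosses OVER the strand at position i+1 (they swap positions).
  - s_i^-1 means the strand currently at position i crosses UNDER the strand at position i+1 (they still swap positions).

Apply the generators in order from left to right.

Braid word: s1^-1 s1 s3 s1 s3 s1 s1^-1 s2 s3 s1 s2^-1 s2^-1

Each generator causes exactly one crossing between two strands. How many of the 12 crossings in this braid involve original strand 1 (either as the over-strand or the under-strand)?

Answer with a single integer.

Gen 1: crossing 1x2. Involves strand 1? yes. Count so far: 1
Gen 2: crossing 2x1. Involves strand 1? yes. Count so far: 2
Gen 3: crossing 3x4. Involves strand 1? no. Count so far: 2
Gen 4: crossing 1x2. Involves strand 1? yes. Count so far: 3
Gen 5: crossing 4x3. Involves strand 1? no. Count so far: 3
Gen 6: crossing 2x1. Involves strand 1? yes. Count so far: 4
Gen 7: crossing 1x2. Involves strand 1? yes. Count so far: 5
Gen 8: crossing 1x3. Involves strand 1? yes. Count so far: 6
Gen 9: crossing 1x4. Involves strand 1? yes. Count so far: 7
Gen 10: crossing 2x3. Involves strand 1? no. Count so far: 7
Gen 11: crossing 2x4. Involves strand 1? no. Count so far: 7
Gen 12: crossing 4x2. Involves strand 1? no. Count so far: 7

Answer: 7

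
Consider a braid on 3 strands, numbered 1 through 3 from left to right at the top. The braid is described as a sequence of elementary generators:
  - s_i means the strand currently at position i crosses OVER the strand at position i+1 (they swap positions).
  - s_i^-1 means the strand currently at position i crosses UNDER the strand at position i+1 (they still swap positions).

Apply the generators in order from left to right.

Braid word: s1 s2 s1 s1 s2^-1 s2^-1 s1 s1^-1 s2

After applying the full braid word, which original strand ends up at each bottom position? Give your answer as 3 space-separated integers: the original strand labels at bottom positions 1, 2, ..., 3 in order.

Gen 1 (s1): strand 1 crosses over strand 2. Perm now: [2 1 3]
Gen 2 (s2): strand 1 crosses over strand 3. Perm now: [2 3 1]
Gen 3 (s1): strand 2 crosses over strand 3. Perm now: [3 2 1]
Gen 4 (s1): strand 3 crosses over strand 2. Perm now: [2 3 1]
Gen 5 (s2^-1): strand 3 crosses under strand 1. Perm now: [2 1 3]
Gen 6 (s2^-1): strand 1 crosses under strand 3. Perm now: [2 3 1]
Gen 7 (s1): strand 2 crosses over strand 3. Perm now: [3 2 1]
Gen 8 (s1^-1): strand 3 crosses under strand 2. Perm now: [2 3 1]
Gen 9 (s2): strand 3 crosses over strand 1. Perm now: [2 1 3]

Answer: 2 1 3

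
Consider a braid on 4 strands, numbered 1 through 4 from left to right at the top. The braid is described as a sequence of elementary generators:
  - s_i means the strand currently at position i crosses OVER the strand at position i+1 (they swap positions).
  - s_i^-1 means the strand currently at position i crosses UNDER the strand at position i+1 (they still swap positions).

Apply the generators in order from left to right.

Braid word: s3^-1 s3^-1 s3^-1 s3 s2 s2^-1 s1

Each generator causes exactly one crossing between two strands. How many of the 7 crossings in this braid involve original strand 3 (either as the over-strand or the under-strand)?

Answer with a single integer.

Answer: 6

Derivation:
Gen 1: crossing 3x4. Involves strand 3? yes. Count so far: 1
Gen 2: crossing 4x3. Involves strand 3? yes. Count so far: 2
Gen 3: crossing 3x4. Involves strand 3? yes. Count so far: 3
Gen 4: crossing 4x3. Involves strand 3? yes. Count so far: 4
Gen 5: crossing 2x3. Involves strand 3? yes. Count so far: 5
Gen 6: crossing 3x2. Involves strand 3? yes. Count so far: 6
Gen 7: crossing 1x2. Involves strand 3? no. Count so far: 6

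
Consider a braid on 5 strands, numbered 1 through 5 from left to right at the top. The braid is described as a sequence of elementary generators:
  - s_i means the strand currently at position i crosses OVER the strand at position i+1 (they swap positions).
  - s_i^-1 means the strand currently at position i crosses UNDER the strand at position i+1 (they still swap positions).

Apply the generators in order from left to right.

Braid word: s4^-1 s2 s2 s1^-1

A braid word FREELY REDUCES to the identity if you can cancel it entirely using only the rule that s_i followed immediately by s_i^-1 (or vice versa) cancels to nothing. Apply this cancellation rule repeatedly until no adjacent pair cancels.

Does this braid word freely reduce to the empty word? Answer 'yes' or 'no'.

Answer: no

Derivation:
Gen 1 (s4^-1): push. Stack: [s4^-1]
Gen 2 (s2): push. Stack: [s4^-1 s2]
Gen 3 (s2): push. Stack: [s4^-1 s2 s2]
Gen 4 (s1^-1): push. Stack: [s4^-1 s2 s2 s1^-1]
Reduced word: s4^-1 s2 s2 s1^-1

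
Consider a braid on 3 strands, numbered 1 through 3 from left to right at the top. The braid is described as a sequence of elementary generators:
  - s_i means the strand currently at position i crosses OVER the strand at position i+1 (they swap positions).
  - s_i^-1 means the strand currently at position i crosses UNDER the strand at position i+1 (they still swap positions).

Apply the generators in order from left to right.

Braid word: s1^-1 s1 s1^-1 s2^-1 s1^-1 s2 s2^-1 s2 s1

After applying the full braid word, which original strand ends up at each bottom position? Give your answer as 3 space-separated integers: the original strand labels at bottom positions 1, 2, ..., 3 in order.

Gen 1 (s1^-1): strand 1 crosses under strand 2. Perm now: [2 1 3]
Gen 2 (s1): strand 2 crosses over strand 1. Perm now: [1 2 3]
Gen 3 (s1^-1): strand 1 crosses under strand 2. Perm now: [2 1 3]
Gen 4 (s2^-1): strand 1 crosses under strand 3. Perm now: [2 3 1]
Gen 5 (s1^-1): strand 2 crosses under strand 3. Perm now: [3 2 1]
Gen 6 (s2): strand 2 crosses over strand 1. Perm now: [3 1 2]
Gen 7 (s2^-1): strand 1 crosses under strand 2. Perm now: [3 2 1]
Gen 8 (s2): strand 2 crosses over strand 1. Perm now: [3 1 2]
Gen 9 (s1): strand 3 crosses over strand 1. Perm now: [1 3 2]

Answer: 1 3 2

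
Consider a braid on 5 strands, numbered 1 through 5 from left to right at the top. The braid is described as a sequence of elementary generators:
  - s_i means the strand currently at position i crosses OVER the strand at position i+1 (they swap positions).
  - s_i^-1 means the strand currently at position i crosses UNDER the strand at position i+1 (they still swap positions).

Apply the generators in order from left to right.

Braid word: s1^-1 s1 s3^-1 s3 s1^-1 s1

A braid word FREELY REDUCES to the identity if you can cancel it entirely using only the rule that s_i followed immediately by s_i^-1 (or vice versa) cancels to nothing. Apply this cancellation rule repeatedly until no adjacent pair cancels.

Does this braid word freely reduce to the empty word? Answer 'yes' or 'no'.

Answer: yes

Derivation:
Gen 1 (s1^-1): push. Stack: [s1^-1]
Gen 2 (s1): cancels prior s1^-1. Stack: []
Gen 3 (s3^-1): push. Stack: [s3^-1]
Gen 4 (s3): cancels prior s3^-1. Stack: []
Gen 5 (s1^-1): push. Stack: [s1^-1]
Gen 6 (s1): cancels prior s1^-1. Stack: []
Reduced word: (empty)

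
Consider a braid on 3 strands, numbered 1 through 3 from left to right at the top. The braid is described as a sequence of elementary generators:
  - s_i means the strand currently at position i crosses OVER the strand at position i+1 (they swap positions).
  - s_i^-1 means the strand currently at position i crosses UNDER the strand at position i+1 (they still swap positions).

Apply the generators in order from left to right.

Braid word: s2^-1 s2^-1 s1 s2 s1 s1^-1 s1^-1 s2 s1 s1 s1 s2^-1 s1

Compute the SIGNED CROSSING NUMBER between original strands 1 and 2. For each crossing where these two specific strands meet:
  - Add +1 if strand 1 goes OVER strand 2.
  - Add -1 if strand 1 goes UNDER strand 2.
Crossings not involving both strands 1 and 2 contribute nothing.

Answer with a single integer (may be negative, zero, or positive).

Gen 1: crossing 2x3. Both 1&2? no. Sum: 0
Gen 2: crossing 3x2. Both 1&2? no. Sum: 0
Gen 3: 1 over 2. Both 1&2? yes. Contrib: +1. Sum: 1
Gen 4: crossing 1x3. Both 1&2? no. Sum: 1
Gen 5: crossing 2x3. Both 1&2? no. Sum: 1
Gen 6: crossing 3x2. Both 1&2? no. Sum: 1
Gen 7: crossing 2x3. Both 1&2? no. Sum: 1
Gen 8: 2 over 1. Both 1&2? yes. Contrib: -1. Sum: 0
Gen 9: crossing 3x1. Both 1&2? no. Sum: 0
Gen 10: crossing 1x3. Both 1&2? no. Sum: 0
Gen 11: crossing 3x1. Both 1&2? no. Sum: 0
Gen 12: crossing 3x2. Both 1&2? no. Sum: 0
Gen 13: 1 over 2. Both 1&2? yes. Contrib: +1. Sum: 1

Answer: 1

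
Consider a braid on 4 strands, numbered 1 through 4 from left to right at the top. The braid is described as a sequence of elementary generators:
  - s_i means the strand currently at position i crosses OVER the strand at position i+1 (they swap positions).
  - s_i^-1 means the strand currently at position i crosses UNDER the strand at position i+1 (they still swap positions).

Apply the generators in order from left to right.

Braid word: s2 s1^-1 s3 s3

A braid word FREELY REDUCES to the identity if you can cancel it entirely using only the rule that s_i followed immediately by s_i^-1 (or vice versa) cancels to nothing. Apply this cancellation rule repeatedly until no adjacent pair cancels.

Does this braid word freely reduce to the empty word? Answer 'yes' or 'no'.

Answer: no

Derivation:
Gen 1 (s2): push. Stack: [s2]
Gen 2 (s1^-1): push. Stack: [s2 s1^-1]
Gen 3 (s3): push. Stack: [s2 s1^-1 s3]
Gen 4 (s3): push. Stack: [s2 s1^-1 s3 s3]
Reduced word: s2 s1^-1 s3 s3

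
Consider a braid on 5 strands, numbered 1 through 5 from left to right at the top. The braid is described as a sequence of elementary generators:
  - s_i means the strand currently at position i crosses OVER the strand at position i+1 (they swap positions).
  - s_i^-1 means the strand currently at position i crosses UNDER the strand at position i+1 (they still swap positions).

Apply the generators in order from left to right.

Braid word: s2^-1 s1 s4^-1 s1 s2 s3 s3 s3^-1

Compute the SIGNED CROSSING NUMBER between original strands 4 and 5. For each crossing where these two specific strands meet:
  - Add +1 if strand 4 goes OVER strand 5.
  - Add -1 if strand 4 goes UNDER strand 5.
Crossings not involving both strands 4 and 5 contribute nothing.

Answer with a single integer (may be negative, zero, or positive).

Answer: -1

Derivation:
Gen 1: crossing 2x3. Both 4&5? no. Sum: 0
Gen 2: crossing 1x3. Both 4&5? no. Sum: 0
Gen 3: 4 under 5. Both 4&5? yes. Contrib: -1. Sum: -1
Gen 4: crossing 3x1. Both 4&5? no. Sum: -1
Gen 5: crossing 3x2. Both 4&5? no. Sum: -1
Gen 6: crossing 3x5. Both 4&5? no. Sum: -1
Gen 7: crossing 5x3. Both 4&5? no. Sum: -1
Gen 8: crossing 3x5. Both 4&5? no. Sum: -1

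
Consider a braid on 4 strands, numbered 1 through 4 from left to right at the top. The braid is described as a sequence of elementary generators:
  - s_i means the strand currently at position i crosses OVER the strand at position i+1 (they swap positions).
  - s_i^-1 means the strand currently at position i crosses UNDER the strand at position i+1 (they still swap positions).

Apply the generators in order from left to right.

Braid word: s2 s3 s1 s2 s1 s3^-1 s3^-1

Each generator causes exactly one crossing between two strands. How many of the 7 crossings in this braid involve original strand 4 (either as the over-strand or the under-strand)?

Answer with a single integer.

Gen 1: crossing 2x3. Involves strand 4? no. Count so far: 0
Gen 2: crossing 2x4. Involves strand 4? yes. Count so far: 1
Gen 3: crossing 1x3. Involves strand 4? no. Count so far: 1
Gen 4: crossing 1x4. Involves strand 4? yes. Count so far: 2
Gen 5: crossing 3x4. Involves strand 4? yes. Count so far: 3
Gen 6: crossing 1x2. Involves strand 4? no. Count so far: 3
Gen 7: crossing 2x1. Involves strand 4? no. Count so far: 3

Answer: 3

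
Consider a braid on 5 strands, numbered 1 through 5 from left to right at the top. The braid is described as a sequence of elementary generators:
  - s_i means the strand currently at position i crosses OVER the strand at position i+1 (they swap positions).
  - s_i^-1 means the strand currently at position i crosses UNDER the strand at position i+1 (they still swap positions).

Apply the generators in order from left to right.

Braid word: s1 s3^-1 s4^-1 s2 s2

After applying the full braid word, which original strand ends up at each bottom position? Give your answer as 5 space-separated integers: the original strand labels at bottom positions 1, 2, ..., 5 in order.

Gen 1 (s1): strand 1 crosses over strand 2. Perm now: [2 1 3 4 5]
Gen 2 (s3^-1): strand 3 crosses under strand 4. Perm now: [2 1 4 3 5]
Gen 3 (s4^-1): strand 3 crosses under strand 5. Perm now: [2 1 4 5 3]
Gen 4 (s2): strand 1 crosses over strand 4. Perm now: [2 4 1 5 3]
Gen 5 (s2): strand 4 crosses over strand 1. Perm now: [2 1 4 5 3]

Answer: 2 1 4 5 3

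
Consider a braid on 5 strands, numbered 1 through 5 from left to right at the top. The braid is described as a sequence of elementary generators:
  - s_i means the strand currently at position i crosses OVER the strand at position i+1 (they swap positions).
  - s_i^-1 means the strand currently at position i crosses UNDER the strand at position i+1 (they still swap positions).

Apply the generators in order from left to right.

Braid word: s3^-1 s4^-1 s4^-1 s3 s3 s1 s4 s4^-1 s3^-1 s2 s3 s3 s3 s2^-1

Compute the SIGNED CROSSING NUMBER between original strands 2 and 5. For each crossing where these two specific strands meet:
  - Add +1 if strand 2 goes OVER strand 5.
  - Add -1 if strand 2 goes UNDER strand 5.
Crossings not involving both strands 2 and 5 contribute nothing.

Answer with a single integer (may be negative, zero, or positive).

Gen 1: crossing 3x4. Both 2&5? no. Sum: 0
Gen 2: crossing 3x5. Both 2&5? no. Sum: 0
Gen 3: crossing 5x3. Both 2&5? no. Sum: 0
Gen 4: crossing 4x3. Both 2&5? no. Sum: 0
Gen 5: crossing 3x4. Both 2&5? no. Sum: 0
Gen 6: crossing 1x2. Both 2&5? no. Sum: 0
Gen 7: crossing 3x5. Both 2&5? no. Sum: 0
Gen 8: crossing 5x3. Both 2&5? no. Sum: 0
Gen 9: crossing 4x3. Both 2&5? no. Sum: 0
Gen 10: crossing 1x3. Both 2&5? no. Sum: 0
Gen 11: crossing 1x4. Both 2&5? no. Sum: 0
Gen 12: crossing 4x1. Both 2&5? no. Sum: 0
Gen 13: crossing 1x4. Both 2&5? no. Sum: 0
Gen 14: crossing 3x4. Both 2&5? no. Sum: 0

Answer: 0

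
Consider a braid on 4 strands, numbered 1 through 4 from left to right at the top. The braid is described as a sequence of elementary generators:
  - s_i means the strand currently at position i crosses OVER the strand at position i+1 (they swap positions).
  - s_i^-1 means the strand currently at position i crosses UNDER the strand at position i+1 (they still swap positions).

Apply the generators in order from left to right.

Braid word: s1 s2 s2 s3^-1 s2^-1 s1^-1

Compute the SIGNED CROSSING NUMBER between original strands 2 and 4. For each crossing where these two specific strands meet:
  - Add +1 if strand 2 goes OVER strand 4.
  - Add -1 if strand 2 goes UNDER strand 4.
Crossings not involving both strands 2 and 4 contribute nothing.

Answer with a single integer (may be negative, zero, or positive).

Gen 1: crossing 1x2. Both 2&4? no. Sum: 0
Gen 2: crossing 1x3. Both 2&4? no. Sum: 0
Gen 3: crossing 3x1. Both 2&4? no. Sum: 0
Gen 4: crossing 3x4. Both 2&4? no. Sum: 0
Gen 5: crossing 1x4. Both 2&4? no. Sum: 0
Gen 6: 2 under 4. Both 2&4? yes. Contrib: -1. Sum: -1

Answer: -1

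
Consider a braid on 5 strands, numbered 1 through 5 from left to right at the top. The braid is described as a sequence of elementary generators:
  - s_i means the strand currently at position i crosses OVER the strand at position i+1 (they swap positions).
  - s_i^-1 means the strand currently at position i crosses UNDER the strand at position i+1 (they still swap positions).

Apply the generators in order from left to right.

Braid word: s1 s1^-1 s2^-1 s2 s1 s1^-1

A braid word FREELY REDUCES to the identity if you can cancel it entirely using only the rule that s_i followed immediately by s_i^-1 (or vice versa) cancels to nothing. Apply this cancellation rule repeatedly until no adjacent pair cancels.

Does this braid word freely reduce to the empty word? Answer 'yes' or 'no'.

Gen 1 (s1): push. Stack: [s1]
Gen 2 (s1^-1): cancels prior s1. Stack: []
Gen 3 (s2^-1): push. Stack: [s2^-1]
Gen 4 (s2): cancels prior s2^-1. Stack: []
Gen 5 (s1): push. Stack: [s1]
Gen 6 (s1^-1): cancels prior s1. Stack: []
Reduced word: (empty)

Answer: yes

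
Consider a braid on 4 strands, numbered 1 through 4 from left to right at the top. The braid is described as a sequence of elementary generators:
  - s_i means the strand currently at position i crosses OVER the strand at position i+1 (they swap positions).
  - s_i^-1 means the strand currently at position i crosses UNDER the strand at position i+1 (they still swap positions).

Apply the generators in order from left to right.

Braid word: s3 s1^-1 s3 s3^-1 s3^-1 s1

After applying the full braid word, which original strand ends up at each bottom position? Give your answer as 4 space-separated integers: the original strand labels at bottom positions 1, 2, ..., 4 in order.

Gen 1 (s3): strand 3 crosses over strand 4. Perm now: [1 2 4 3]
Gen 2 (s1^-1): strand 1 crosses under strand 2. Perm now: [2 1 4 3]
Gen 3 (s3): strand 4 crosses over strand 3. Perm now: [2 1 3 4]
Gen 4 (s3^-1): strand 3 crosses under strand 4. Perm now: [2 1 4 3]
Gen 5 (s3^-1): strand 4 crosses under strand 3. Perm now: [2 1 3 4]
Gen 6 (s1): strand 2 crosses over strand 1. Perm now: [1 2 3 4]

Answer: 1 2 3 4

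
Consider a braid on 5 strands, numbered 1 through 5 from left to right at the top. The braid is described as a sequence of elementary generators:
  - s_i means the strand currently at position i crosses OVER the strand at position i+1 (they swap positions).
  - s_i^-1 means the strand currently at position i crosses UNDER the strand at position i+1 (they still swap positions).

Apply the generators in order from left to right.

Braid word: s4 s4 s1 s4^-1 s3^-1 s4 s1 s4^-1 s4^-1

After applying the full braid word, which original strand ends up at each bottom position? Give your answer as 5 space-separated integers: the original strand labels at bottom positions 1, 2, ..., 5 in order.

Gen 1 (s4): strand 4 crosses over strand 5. Perm now: [1 2 3 5 4]
Gen 2 (s4): strand 5 crosses over strand 4. Perm now: [1 2 3 4 5]
Gen 3 (s1): strand 1 crosses over strand 2. Perm now: [2 1 3 4 5]
Gen 4 (s4^-1): strand 4 crosses under strand 5. Perm now: [2 1 3 5 4]
Gen 5 (s3^-1): strand 3 crosses under strand 5. Perm now: [2 1 5 3 4]
Gen 6 (s4): strand 3 crosses over strand 4. Perm now: [2 1 5 4 3]
Gen 7 (s1): strand 2 crosses over strand 1. Perm now: [1 2 5 4 3]
Gen 8 (s4^-1): strand 4 crosses under strand 3. Perm now: [1 2 5 3 4]
Gen 9 (s4^-1): strand 3 crosses under strand 4. Perm now: [1 2 5 4 3]

Answer: 1 2 5 4 3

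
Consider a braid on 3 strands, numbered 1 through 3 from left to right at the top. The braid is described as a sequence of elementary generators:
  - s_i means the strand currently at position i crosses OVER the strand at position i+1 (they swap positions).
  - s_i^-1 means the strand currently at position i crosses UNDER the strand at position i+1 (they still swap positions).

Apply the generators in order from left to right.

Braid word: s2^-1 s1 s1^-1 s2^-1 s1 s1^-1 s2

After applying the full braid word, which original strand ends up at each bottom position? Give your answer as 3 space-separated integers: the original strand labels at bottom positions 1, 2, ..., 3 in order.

Answer: 1 3 2

Derivation:
Gen 1 (s2^-1): strand 2 crosses under strand 3. Perm now: [1 3 2]
Gen 2 (s1): strand 1 crosses over strand 3. Perm now: [3 1 2]
Gen 3 (s1^-1): strand 3 crosses under strand 1. Perm now: [1 3 2]
Gen 4 (s2^-1): strand 3 crosses under strand 2. Perm now: [1 2 3]
Gen 5 (s1): strand 1 crosses over strand 2. Perm now: [2 1 3]
Gen 6 (s1^-1): strand 2 crosses under strand 1. Perm now: [1 2 3]
Gen 7 (s2): strand 2 crosses over strand 3. Perm now: [1 3 2]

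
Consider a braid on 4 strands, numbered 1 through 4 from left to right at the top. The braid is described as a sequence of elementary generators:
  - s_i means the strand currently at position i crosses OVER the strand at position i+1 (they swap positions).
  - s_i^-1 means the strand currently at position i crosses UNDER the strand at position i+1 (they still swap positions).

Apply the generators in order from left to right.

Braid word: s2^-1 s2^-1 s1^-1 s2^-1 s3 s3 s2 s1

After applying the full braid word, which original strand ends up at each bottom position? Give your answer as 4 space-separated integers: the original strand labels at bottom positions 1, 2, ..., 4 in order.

Answer: 1 2 3 4

Derivation:
Gen 1 (s2^-1): strand 2 crosses under strand 3. Perm now: [1 3 2 4]
Gen 2 (s2^-1): strand 3 crosses under strand 2. Perm now: [1 2 3 4]
Gen 3 (s1^-1): strand 1 crosses under strand 2. Perm now: [2 1 3 4]
Gen 4 (s2^-1): strand 1 crosses under strand 3. Perm now: [2 3 1 4]
Gen 5 (s3): strand 1 crosses over strand 4. Perm now: [2 3 4 1]
Gen 6 (s3): strand 4 crosses over strand 1. Perm now: [2 3 1 4]
Gen 7 (s2): strand 3 crosses over strand 1. Perm now: [2 1 3 4]
Gen 8 (s1): strand 2 crosses over strand 1. Perm now: [1 2 3 4]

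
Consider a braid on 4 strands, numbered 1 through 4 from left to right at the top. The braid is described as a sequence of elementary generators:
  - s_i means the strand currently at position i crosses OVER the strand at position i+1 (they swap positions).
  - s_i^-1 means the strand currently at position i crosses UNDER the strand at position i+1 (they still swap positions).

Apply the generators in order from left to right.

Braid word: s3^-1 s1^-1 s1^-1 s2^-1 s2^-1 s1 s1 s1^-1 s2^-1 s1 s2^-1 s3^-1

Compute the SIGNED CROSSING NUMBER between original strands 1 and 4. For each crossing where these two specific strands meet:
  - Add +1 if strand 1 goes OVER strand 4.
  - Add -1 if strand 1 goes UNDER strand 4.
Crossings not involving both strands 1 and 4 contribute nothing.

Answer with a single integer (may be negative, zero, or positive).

Answer: -1

Derivation:
Gen 1: crossing 3x4. Both 1&4? no. Sum: 0
Gen 2: crossing 1x2. Both 1&4? no. Sum: 0
Gen 3: crossing 2x1. Both 1&4? no. Sum: 0
Gen 4: crossing 2x4. Both 1&4? no. Sum: 0
Gen 5: crossing 4x2. Both 1&4? no. Sum: 0
Gen 6: crossing 1x2. Both 1&4? no. Sum: 0
Gen 7: crossing 2x1. Both 1&4? no. Sum: 0
Gen 8: crossing 1x2. Both 1&4? no. Sum: 0
Gen 9: 1 under 4. Both 1&4? yes. Contrib: -1. Sum: -1
Gen 10: crossing 2x4. Both 1&4? no. Sum: -1
Gen 11: crossing 2x1. Both 1&4? no. Sum: -1
Gen 12: crossing 2x3. Both 1&4? no. Sum: -1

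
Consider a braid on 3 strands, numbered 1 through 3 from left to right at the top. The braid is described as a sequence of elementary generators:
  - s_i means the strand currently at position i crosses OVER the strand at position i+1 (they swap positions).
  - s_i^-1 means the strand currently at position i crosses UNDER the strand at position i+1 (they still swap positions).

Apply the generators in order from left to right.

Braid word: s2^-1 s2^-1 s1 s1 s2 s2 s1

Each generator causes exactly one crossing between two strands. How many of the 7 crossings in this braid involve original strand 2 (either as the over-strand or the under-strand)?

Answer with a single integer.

Gen 1: crossing 2x3. Involves strand 2? yes. Count so far: 1
Gen 2: crossing 3x2. Involves strand 2? yes. Count so far: 2
Gen 3: crossing 1x2. Involves strand 2? yes. Count so far: 3
Gen 4: crossing 2x1. Involves strand 2? yes. Count so far: 4
Gen 5: crossing 2x3. Involves strand 2? yes. Count so far: 5
Gen 6: crossing 3x2. Involves strand 2? yes. Count so far: 6
Gen 7: crossing 1x2. Involves strand 2? yes. Count so far: 7

Answer: 7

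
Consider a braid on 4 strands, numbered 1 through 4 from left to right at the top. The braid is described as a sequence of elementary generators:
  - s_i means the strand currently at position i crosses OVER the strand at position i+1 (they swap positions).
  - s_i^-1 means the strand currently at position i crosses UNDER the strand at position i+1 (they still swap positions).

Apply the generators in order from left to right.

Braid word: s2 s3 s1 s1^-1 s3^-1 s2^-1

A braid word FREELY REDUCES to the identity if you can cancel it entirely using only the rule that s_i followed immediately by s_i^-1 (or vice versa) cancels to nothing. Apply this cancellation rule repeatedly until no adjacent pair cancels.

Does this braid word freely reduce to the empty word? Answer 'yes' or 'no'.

Gen 1 (s2): push. Stack: [s2]
Gen 2 (s3): push. Stack: [s2 s3]
Gen 3 (s1): push. Stack: [s2 s3 s1]
Gen 4 (s1^-1): cancels prior s1. Stack: [s2 s3]
Gen 5 (s3^-1): cancels prior s3. Stack: [s2]
Gen 6 (s2^-1): cancels prior s2. Stack: []
Reduced word: (empty)

Answer: yes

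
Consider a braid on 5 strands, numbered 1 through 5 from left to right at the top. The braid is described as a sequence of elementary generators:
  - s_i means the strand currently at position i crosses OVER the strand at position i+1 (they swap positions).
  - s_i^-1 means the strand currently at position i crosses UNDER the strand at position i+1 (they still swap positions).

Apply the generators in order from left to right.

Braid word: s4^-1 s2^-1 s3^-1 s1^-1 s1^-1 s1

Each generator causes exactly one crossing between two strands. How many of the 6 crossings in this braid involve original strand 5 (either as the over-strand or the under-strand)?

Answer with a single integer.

Gen 1: crossing 4x5. Involves strand 5? yes. Count so far: 1
Gen 2: crossing 2x3. Involves strand 5? no. Count so far: 1
Gen 3: crossing 2x5. Involves strand 5? yes. Count so far: 2
Gen 4: crossing 1x3. Involves strand 5? no. Count so far: 2
Gen 5: crossing 3x1. Involves strand 5? no. Count so far: 2
Gen 6: crossing 1x3. Involves strand 5? no. Count so far: 2

Answer: 2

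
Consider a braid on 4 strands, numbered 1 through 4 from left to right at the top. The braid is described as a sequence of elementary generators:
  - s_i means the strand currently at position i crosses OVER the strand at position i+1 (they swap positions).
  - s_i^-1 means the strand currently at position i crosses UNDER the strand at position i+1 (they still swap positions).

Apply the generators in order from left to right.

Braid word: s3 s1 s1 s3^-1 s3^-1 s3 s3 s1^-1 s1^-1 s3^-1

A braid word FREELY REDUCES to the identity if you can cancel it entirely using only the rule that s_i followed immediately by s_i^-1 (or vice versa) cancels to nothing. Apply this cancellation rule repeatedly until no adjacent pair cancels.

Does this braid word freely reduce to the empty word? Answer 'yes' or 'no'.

Answer: yes

Derivation:
Gen 1 (s3): push. Stack: [s3]
Gen 2 (s1): push. Stack: [s3 s1]
Gen 3 (s1): push. Stack: [s3 s1 s1]
Gen 4 (s3^-1): push. Stack: [s3 s1 s1 s3^-1]
Gen 5 (s3^-1): push. Stack: [s3 s1 s1 s3^-1 s3^-1]
Gen 6 (s3): cancels prior s3^-1. Stack: [s3 s1 s1 s3^-1]
Gen 7 (s3): cancels prior s3^-1. Stack: [s3 s1 s1]
Gen 8 (s1^-1): cancels prior s1. Stack: [s3 s1]
Gen 9 (s1^-1): cancels prior s1. Stack: [s3]
Gen 10 (s3^-1): cancels prior s3. Stack: []
Reduced word: (empty)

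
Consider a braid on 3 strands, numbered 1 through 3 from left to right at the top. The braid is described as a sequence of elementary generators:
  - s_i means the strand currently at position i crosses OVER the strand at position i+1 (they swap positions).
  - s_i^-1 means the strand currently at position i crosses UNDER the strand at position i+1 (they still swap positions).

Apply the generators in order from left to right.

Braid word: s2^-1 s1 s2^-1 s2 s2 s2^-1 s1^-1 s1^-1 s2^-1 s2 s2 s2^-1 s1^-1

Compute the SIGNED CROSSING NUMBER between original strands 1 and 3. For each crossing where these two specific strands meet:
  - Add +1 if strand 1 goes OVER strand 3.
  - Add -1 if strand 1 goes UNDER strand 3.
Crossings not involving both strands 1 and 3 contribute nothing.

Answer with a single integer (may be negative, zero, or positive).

Gen 1: crossing 2x3. Both 1&3? no. Sum: 0
Gen 2: 1 over 3. Both 1&3? yes. Contrib: +1. Sum: 1
Gen 3: crossing 1x2. Both 1&3? no. Sum: 1
Gen 4: crossing 2x1. Both 1&3? no. Sum: 1
Gen 5: crossing 1x2. Both 1&3? no. Sum: 1
Gen 6: crossing 2x1. Both 1&3? no. Sum: 1
Gen 7: 3 under 1. Both 1&3? yes. Contrib: +1. Sum: 2
Gen 8: 1 under 3. Both 1&3? yes. Contrib: -1. Sum: 1
Gen 9: crossing 1x2. Both 1&3? no. Sum: 1
Gen 10: crossing 2x1. Both 1&3? no. Sum: 1
Gen 11: crossing 1x2. Both 1&3? no. Sum: 1
Gen 12: crossing 2x1. Both 1&3? no. Sum: 1
Gen 13: 3 under 1. Both 1&3? yes. Contrib: +1. Sum: 2

Answer: 2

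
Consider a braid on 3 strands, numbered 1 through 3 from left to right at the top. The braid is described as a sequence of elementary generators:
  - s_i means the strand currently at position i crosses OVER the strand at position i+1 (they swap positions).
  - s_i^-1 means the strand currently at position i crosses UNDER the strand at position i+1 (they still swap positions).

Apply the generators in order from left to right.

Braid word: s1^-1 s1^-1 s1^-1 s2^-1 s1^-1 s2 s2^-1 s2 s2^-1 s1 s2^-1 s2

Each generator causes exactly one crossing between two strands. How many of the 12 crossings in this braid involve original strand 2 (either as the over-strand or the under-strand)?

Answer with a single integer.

Gen 1: crossing 1x2. Involves strand 2? yes. Count so far: 1
Gen 2: crossing 2x1. Involves strand 2? yes. Count so far: 2
Gen 3: crossing 1x2. Involves strand 2? yes. Count so far: 3
Gen 4: crossing 1x3. Involves strand 2? no. Count so far: 3
Gen 5: crossing 2x3. Involves strand 2? yes. Count so far: 4
Gen 6: crossing 2x1. Involves strand 2? yes. Count so far: 5
Gen 7: crossing 1x2. Involves strand 2? yes. Count so far: 6
Gen 8: crossing 2x1. Involves strand 2? yes. Count so far: 7
Gen 9: crossing 1x2. Involves strand 2? yes. Count so far: 8
Gen 10: crossing 3x2. Involves strand 2? yes. Count so far: 9
Gen 11: crossing 3x1. Involves strand 2? no. Count so far: 9
Gen 12: crossing 1x3. Involves strand 2? no. Count so far: 9

Answer: 9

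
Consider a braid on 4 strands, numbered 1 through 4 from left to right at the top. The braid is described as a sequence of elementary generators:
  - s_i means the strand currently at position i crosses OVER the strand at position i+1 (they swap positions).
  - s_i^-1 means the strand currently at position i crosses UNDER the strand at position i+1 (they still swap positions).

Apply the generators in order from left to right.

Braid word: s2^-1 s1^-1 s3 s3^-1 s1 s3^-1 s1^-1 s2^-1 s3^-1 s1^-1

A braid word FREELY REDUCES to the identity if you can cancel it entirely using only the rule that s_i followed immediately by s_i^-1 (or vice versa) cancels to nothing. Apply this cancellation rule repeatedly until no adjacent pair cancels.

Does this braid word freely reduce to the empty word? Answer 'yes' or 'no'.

Answer: no

Derivation:
Gen 1 (s2^-1): push. Stack: [s2^-1]
Gen 2 (s1^-1): push. Stack: [s2^-1 s1^-1]
Gen 3 (s3): push. Stack: [s2^-1 s1^-1 s3]
Gen 4 (s3^-1): cancels prior s3. Stack: [s2^-1 s1^-1]
Gen 5 (s1): cancels prior s1^-1. Stack: [s2^-1]
Gen 6 (s3^-1): push. Stack: [s2^-1 s3^-1]
Gen 7 (s1^-1): push. Stack: [s2^-1 s3^-1 s1^-1]
Gen 8 (s2^-1): push. Stack: [s2^-1 s3^-1 s1^-1 s2^-1]
Gen 9 (s3^-1): push. Stack: [s2^-1 s3^-1 s1^-1 s2^-1 s3^-1]
Gen 10 (s1^-1): push. Stack: [s2^-1 s3^-1 s1^-1 s2^-1 s3^-1 s1^-1]
Reduced word: s2^-1 s3^-1 s1^-1 s2^-1 s3^-1 s1^-1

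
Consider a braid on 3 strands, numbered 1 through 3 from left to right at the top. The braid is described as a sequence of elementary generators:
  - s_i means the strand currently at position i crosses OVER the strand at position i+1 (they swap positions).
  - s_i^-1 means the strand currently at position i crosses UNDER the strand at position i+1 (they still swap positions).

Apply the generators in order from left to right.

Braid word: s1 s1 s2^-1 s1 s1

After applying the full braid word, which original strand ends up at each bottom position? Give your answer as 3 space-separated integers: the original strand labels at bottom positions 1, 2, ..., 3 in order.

Answer: 1 3 2

Derivation:
Gen 1 (s1): strand 1 crosses over strand 2. Perm now: [2 1 3]
Gen 2 (s1): strand 2 crosses over strand 1. Perm now: [1 2 3]
Gen 3 (s2^-1): strand 2 crosses under strand 3. Perm now: [1 3 2]
Gen 4 (s1): strand 1 crosses over strand 3. Perm now: [3 1 2]
Gen 5 (s1): strand 3 crosses over strand 1. Perm now: [1 3 2]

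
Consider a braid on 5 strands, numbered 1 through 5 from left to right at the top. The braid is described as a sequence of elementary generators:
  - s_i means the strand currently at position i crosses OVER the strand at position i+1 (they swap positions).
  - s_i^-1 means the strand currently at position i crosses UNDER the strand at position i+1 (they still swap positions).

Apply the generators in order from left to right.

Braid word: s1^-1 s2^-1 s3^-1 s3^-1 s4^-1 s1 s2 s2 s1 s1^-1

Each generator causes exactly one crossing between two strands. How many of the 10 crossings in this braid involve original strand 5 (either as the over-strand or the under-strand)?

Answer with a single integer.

Answer: 1

Derivation:
Gen 1: crossing 1x2. Involves strand 5? no. Count so far: 0
Gen 2: crossing 1x3. Involves strand 5? no. Count so far: 0
Gen 3: crossing 1x4. Involves strand 5? no. Count so far: 0
Gen 4: crossing 4x1. Involves strand 5? no. Count so far: 0
Gen 5: crossing 4x5. Involves strand 5? yes. Count so far: 1
Gen 6: crossing 2x3. Involves strand 5? no. Count so far: 1
Gen 7: crossing 2x1. Involves strand 5? no. Count so far: 1
Gen 8: crossing 1x2. Involves strand 5? no. Count so far: 1
Gen 9: crossing 3x2. Involves strand 5? no. Count so far: 1
Gen 10: crossing 2x3. Involves strand 5? no. Count so far: 1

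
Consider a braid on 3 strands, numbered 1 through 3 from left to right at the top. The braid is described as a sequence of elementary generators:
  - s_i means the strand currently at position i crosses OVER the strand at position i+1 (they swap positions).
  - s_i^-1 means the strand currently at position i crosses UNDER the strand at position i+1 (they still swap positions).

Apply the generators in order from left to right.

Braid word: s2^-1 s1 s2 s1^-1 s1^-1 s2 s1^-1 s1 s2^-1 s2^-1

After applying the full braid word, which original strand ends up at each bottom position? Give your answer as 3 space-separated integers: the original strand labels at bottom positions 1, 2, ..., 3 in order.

Answer: 3 1 2

Derivation:
Gen 1 (s2^-1): strand 2 crosses under strand 3. Perm now: [1 3 2]
Gen 2 (s1): strand 1 crosses over strand 3. Perm now: [3 1 2]
Gen 3 (s2): strand 1 crosses over strand 2. Perm now: [3 2 1]
Gen 4 (s1^-1): strand 3 crosses under strand 2. Perm now: [2 3 1]
Gen 5 (s1^-1): strand 2 crosses under strand 3. Perm now: [3 2 1]
Gen 6 (s2): strand 2 crosses over strand 1. Perm now: [3 1 2]
Gen 7 (s1^-1): strand 3 crosses under strand 1. Perm now: [1 3 2]
Gen 8 (s1): strand 1 crosses over strand 3. Perm now: [3 1 2]
Gen 9 (s2^-1): strand 1 crosses under strand 2. Perm now: [3 2 1]
Gen 10 (s2^-1): strand 2 crosses under strand 1. Perm now: [3 1 2]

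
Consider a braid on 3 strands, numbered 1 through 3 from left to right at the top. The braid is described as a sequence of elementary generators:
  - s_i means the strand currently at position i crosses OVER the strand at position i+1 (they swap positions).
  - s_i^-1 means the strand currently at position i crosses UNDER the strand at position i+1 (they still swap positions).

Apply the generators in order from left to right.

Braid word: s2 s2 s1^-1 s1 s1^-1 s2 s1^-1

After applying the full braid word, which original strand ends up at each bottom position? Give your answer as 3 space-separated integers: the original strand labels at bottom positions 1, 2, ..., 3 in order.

Answer: 3 2 1

Derivation:
Gen 1 (s2): strand 2 crosses over strand 3. Perm now: [1 3 2]
Gen 2 (s2): strand 3 crosses over strand 2. Perm now: [1 2 3]
Gen 3 (s1^-1): strand 1 crosses under strand 2. Perm now: [2 1 3]
Gen 4 (s1): strand 2 crosses over strand 1. Perm now: [1 2 3]
Gen 5 (s1^-1): strand 1 crosses under strand 2. Perm now: [2 1 3]
Gen 6 (s2): strand 1 crosses over strand 3. Perm now: [2 3 1]
Gen 7 (s1^-1): strand 2 crosses under strand 3. Perm now: [3 2 1]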